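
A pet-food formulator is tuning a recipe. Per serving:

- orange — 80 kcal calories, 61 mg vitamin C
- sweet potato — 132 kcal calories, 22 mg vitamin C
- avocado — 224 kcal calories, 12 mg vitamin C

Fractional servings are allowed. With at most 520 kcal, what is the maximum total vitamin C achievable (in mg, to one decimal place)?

396.5 mg

Vitamin C per kcal: orange 0.7625, sweet potato 0.1667, avocado 0.05357.
With no serving limits, spend the whole calories allowance on orange: 520 kcal / 80 kcal × 61 mg = 396.5 mg.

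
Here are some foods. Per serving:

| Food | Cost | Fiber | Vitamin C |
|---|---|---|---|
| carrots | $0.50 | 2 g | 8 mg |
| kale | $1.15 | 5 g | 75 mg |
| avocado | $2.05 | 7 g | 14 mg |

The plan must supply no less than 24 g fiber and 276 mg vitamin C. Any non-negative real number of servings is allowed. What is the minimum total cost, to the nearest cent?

$5.52

Compare the cost at each extreme point of the feasible region.
carrots only: max(24/2, 276/8) = 34.5 servings → $17.25.
kale only: max(24/5, 276/75) = 4.8 servings → $5.52.
avocado only: max(24/7, 276/14) = 19.71 servings → $40.41.
carrots + kale with both tight: 3.818 servings and 3.273 servings → $5.67.
carrots + avocado: the both-tight solution has a negative serving — not a feasible corner.
kale + avocado with both tight: 3.508 servings and 0.9231 servings → $5.93.
Cheapest feasible corner: $5.52.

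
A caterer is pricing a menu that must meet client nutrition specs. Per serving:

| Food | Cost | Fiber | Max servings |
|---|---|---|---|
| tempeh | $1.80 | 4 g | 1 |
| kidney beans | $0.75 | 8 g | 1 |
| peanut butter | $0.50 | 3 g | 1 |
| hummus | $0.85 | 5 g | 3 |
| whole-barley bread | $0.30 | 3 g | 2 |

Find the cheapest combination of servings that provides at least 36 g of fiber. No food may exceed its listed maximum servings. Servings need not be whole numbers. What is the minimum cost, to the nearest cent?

Cost per g of fiber: kidney beans $0.0938, whole-barley bread $0.1000, peanut butter $0.1667, hummus $0.1700, tempeh $0.4500.
Take 1 serving of kidney beans: +8.0 g fiber for $0.75 (total $0.75, still need 28.0 g).
Take 2 servings of whole-barley bread: +6.0 g fiber for $0.60 (total $1.35, still need 22.0 g).
Take 1 serving of peanut butter: +3.0 g fiber for $0.50 (total $1.85, still need 19.0 g).
Take 3 servings of hummus: +15.0 g fiber for $2.55 (total $4.40, still need 4.0 g).
Take 1 serving of tempeh: +4.0 g fiber for $1.80 (total $6.20, still need 0.0 g).
Filling from the cheapest source first is optimal under one linear minimum: $6.20.

$6.20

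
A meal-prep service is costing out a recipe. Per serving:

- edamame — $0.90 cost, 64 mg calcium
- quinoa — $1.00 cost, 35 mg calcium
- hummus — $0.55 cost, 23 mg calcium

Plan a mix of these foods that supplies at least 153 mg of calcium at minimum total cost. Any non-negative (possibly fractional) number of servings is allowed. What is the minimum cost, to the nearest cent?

Cost per mg of calcium: edamame $0.0141, hummus $0.0239, quinoa $0.0286.
With no serving limits, use only edamame: 153 mg / 64 mg = 2.391 servings × $0.90 = $2.15.

$2.15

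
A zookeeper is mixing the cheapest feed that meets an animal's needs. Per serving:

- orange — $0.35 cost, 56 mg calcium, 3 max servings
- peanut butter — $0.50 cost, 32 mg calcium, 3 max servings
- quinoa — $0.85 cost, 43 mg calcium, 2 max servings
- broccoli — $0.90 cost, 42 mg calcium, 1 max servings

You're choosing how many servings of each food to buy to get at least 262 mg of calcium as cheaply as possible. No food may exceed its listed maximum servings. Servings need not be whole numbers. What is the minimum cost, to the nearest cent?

$2.52

Cost per mg of calcium: orange $0.0063, peanut butter $0.0156, quinoa $0.0198, broccoli $0.0214.
Take 3 servings of orange: +168.0 mg calcium for $1.05 (total $1.05, still need 94.0 mg).
Take 2.938 servings of peanut butter: +94.0 mg calcium for $1.47 (total $2.52, still need 0.0 mg).
Greedy by cheapest-per-mg is optimal for a single linear constraint, so the minimum cost is $2.52.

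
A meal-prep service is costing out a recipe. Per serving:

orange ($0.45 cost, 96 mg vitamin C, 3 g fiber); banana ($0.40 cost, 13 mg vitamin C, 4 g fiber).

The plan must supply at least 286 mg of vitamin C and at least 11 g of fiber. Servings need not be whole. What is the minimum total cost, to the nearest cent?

$1.54

This is a tiny linear program; its minimum lies at a vertex of the feasible set. List the vertices and price them.
orange only: max(286/96, 11/3) = 3.667 servings → $1.65.
banana only: max(286/13, 11/4) = 22 servings → $8.80.
orange + banana with both tight: 2.901 servings and 0.5739 servings → $1.54.
Cheapest feasible corner: $1.54.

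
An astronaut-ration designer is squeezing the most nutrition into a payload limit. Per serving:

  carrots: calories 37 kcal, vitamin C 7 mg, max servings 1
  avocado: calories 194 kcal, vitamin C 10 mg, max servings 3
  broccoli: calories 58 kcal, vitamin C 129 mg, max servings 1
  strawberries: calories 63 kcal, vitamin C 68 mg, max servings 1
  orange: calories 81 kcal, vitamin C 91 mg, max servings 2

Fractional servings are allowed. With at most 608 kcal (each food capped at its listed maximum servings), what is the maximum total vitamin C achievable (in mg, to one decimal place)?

Vitamin C per kcal: broccoli 2.224, orange 1.123, strawberries 1.079, carrots 0.1892, avocado 0.05155.
Take 1 serving of broccoli: uses 58 kcal, +129.0 mg vitamin C (running total 129.0 mg).
Take 2 servings of orange: uses 162 kcal, +182.0 mg vitamin C (running total 311.0 mg).
Take 1 serving of strawberries: uses 63 kcal, +68.0 mg vitamin C (running total 379.0 mg).
Take 1 serving of carrots: uses 37 kcal, +7.0 mg vitamin C (running total 386.0 mg).
Take 1.485 servings of avocado: uses 288 kcal, +14.8 mg vitamin C (running total 400.8 mg).
Filling greedily by vitamin C-per-kcal is optimal for one linear limit, giving 400.8 mg.

400.8 mg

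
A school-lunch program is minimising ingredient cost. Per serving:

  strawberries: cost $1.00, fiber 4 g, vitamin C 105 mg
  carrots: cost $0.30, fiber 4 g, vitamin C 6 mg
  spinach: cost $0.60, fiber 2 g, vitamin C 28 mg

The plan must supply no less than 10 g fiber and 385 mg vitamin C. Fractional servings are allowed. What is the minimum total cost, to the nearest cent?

$3.67

Check every corner: each single food scaled to meet both minima, and each pair solved so both constraints bind.
strawberries only: max(10/4, 385/105) = 3.667 servings → $3.67.
carrots only: max(10/4, 385/6) = 64.17 servings → $19.25.
spinach only: max(10/2, 385/28) = 13.75 servings → $8.25.
strawberries + carrots with both targets exact would need a negative amount; discard.
strawberries + spinach with both targets exact would need a negative amount; discard.
carrots + spinach: the both-tight solution has a negative serving — not a feasible corner.
So the least-cost plan costs $3.67.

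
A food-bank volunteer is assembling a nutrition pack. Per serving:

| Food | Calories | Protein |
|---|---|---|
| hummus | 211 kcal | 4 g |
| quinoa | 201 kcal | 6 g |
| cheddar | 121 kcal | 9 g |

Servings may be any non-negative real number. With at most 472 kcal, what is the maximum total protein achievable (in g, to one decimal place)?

Protein per kcal: cheddar 0.07438, quinoa 0.02985, hummus 0.01896.
With no serving limits, spend the whole calories allowance on cheddar: 472 kcal / 121 kcal × 9 g = 35.1 g.

35.1 g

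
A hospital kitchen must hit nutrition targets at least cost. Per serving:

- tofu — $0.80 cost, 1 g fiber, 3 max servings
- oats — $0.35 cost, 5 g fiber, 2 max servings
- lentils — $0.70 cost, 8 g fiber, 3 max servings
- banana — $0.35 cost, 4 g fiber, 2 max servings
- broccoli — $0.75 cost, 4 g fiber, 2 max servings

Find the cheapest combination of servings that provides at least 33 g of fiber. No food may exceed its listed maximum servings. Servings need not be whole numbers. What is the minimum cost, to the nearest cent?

$2.71

Cost per g of fiber: oats $0.0700, lentils $0.0875, banana $0.0875, broccoli $0.1875, tofu $0.8000.
Take 2 servings of oats: +10.0 g fiber for $0.70 (total $0.70, still need 23.0 g).
Take 2.875 servings of lentils: +23.0 g fiber for $2.01 (total $2.71, still need 0.0 g).
Filling from the cheapest source first is optimal under one linear minimum: $2.71.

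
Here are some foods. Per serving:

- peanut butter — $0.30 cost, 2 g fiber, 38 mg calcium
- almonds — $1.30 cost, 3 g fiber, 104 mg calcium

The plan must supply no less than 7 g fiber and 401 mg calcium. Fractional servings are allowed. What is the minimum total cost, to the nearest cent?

$3.17

An LP optimum is at a vertex; with two nutrient constraints at most two foods are used. Check each candidate.
peanut butter only: max(7/2, 401/38) = 10.55 servings → $3.17.
almonds only: max(7/3, 401/104) = 3.856 servings → $5.01.
peanut butter + almonds: intersection lies outside the first quadrant.
Cheapest feasible corner: $3.17.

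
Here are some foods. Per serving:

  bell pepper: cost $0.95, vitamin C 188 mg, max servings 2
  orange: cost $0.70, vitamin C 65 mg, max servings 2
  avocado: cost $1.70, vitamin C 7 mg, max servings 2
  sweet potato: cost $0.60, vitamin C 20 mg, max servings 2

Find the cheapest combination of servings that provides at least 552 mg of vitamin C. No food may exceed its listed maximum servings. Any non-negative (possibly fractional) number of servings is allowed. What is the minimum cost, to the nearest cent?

Cost per mg of vitamin C: bell pepper $0.0051, orange $0.0108, sweet potato $0.0300, avocado $0.2429.
Take 2 servings of bell pepper: +376.0 mg vitamin C for $1.90 (total $1.90, still need 176.0 mg).
Take 2 servings of orange: +130.0 mg vitamin C for $1.40 (total $3.30, still need 46.0 mg).
Take 2 servings of sweet potato: +40.0 mg vitamin C for $1.20 (total $4.50, still need 6.0 mg).
Take 0.8571 servings of avocado: +6.0 mg vitamin C for $1.46 (total $5.96, still need 0.0 mg).
Greedy by cheapest-per-mg is optimal for a single linear constraint, so the minimum cost is $5.96.

$5.96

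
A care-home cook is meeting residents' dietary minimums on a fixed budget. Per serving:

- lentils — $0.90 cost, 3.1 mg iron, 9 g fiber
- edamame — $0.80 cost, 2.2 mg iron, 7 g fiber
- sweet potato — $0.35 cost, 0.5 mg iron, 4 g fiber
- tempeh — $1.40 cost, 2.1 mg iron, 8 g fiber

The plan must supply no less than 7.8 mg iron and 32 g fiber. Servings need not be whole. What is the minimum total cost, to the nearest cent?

$3.02

lentils only: max(7.8/3.1, 32/9) = 3.556 servings → $3.20.
edamame only: max(7.8/2.2, 32/7) = 4.571 servings → $3.66.
sweet potato only: max(7.8/0.5, 32/4) = 15.6 servings → $5.46.
tempeh only: max(7.8/2.1, 32/8) = 4 servings → $5.60.
lentils + edamame: intersection lies outside the first quadrant.
lentils + sweet potato with both tight: 1.924 servings and 3.671 servings → $3.02.
lentils + tempeh: the both-tight solution has a negative serving — not a feasible corner.
edamame + sweet potato with both tight: 2.868 servings and 2.981 servings → $3.34.
edamame + tempeh: the both-tight solution has a negative serving — not a feasible corner.
sweet potato + tempeh with both tight: 1.091 servings and 3.455 servings → $5.22.
The minimum over all feasible corners is $3.02.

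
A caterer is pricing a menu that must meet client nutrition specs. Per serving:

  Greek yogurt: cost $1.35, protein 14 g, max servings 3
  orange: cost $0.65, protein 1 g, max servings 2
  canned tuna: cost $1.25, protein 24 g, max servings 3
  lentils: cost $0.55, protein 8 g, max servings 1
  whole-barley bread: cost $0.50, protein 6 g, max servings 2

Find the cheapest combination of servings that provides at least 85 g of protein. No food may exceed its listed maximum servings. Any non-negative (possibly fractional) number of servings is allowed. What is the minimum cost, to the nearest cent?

Cost per g of protein: canned tuna $0.0521, lentils $0.0688, whole-barley bread $0.0833, Greek yogurt $0.0964, orange $0.6500.
Take 3 servings of canned tuna: +72.0 g protein for $3.75 (total $3.75, still need 13.0 g).
Take 1 serving of lentils: +8.0 g protein for $0.55 (total $4.30, still need 5.0 g).
Take 0.8333 servings of whole-barley bread: +5.0 g protein for $0.42 (total $4.72, still need 0.0 g).
Filling from the cheapest source first is optimal under one linear minimum: $4.72.

$4.72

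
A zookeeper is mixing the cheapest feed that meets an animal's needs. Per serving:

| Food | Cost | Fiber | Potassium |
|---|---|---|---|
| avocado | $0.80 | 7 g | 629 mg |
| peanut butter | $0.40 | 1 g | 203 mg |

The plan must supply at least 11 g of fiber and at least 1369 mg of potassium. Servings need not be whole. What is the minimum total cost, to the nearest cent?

This is a tiny linear program; its minimum lies at a vertex of the feasible set. List the vertices and price them.
avocado only: max(11/7, 1369/629) = 2.176 servings → $1.74.
peanut butter only: max(11/1, 1369/203) = 11 servings → $4.40.
avocado + peanut butter with both tight: 1.091 servings and 3.364 servings → $2.22.
The minimum over all feasible corners is $1.74.

$1.74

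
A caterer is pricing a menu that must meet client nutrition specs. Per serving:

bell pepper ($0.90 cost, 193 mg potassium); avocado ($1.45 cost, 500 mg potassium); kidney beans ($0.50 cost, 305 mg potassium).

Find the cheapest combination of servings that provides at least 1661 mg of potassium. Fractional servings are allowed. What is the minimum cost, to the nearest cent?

$2.72

Cost per mg of potassium: kidney beans $0.0016, avocado $0.0029, bell pepper $0.0047.
With no serving limits, use only kidney beans: 1661 mg / 305 mg = 5.446 servings × $0.50 = $2.72.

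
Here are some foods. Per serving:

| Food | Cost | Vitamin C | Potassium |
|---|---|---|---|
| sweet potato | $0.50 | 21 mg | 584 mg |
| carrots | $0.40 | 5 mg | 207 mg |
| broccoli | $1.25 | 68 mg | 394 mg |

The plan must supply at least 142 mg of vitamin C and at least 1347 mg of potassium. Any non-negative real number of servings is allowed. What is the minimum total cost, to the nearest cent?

Check every corner: each single food scaled to meet both minima, and each pair solved so both constraints bind.
sweet potato only: max(142/21, 1347/584) = 6.762 servings → $3.38.
carrots only: max(142/5, 1347/207) = 28.4 servings → $11.36.
broccoli only: max(142/68, 1347/394) = 3.419 servings → $4.27.
sweet potato + carrots with both targets exact would need a negative amount; discard.
sweet potato + broccoli with both tight: 1.134 servings and 1.738 servings → $2.74.
carrots + broccoli with both tight: 2.945 servings and 1.872 servings → $3.52.
The minimum over all feasible corners is $2.74.

$2.74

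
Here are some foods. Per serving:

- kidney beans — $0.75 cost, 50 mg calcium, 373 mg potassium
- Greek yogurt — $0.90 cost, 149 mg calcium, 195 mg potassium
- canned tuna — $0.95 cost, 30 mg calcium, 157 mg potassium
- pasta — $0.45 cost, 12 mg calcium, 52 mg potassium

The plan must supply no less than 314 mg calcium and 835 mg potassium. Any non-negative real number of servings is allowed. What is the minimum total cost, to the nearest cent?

$2.51

Check every corner: each single food scaled to meet both minima, and each pair solved so both constraints bind.
kidney beans only: max(314/50, 835/373) = 6.28 servings → $4.71.
Greek yogurt only: max(314/149, 835/195) = 4.282 servings → $3.85.
canned tuna only: max(314/30, 835/157) = 10.47 servings → $9.94.
pasta only: max(314/12, 835/52) = 26.17 servings → $11.78.
kidney beans + Greek yogurt with both tight: 1.379 servings and 1.645 servings → $2.51.
kidney beans + canned tuna: intersection lies outside the first quadrant.
kidney beans + pasta with both targets exact would need a negative amount; discard.
Greek yogurt + canned tuna with both tight: 1.382 servings and 3.602 servings → $4.67.
Greek yogurt + pasta with both tight: 1.166 servings and 11.68 servings → $6.31.
canned tuna + pasta: intersection lies outside the first quadrant.
So the least-cost plan costs $2.51.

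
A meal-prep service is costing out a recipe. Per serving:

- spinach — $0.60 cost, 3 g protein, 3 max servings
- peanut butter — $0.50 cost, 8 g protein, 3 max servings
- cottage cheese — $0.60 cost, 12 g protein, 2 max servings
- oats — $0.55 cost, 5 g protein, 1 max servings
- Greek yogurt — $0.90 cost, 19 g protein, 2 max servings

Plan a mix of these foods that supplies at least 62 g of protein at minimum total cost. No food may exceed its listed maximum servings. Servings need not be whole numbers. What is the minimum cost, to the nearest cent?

Cost per g of protein: Greek yogurt $0.0474, cottage cheese $0.0500, peanut butter $0.0625, oats $0.1100, spinach $0.2000.
Take 2 servings of Greek yogurt: +38.0 g protein for $1.80 (total $1.80, still need 24.0 g).
Take 2 servings of cottage cheese: +24.0 g protein for $1.20 (total $3.00, still need 0.0 g).
Greedy by cheapest-per-g is optimal for a single linear constraint, so the minimum cost is $3.00.

$3.00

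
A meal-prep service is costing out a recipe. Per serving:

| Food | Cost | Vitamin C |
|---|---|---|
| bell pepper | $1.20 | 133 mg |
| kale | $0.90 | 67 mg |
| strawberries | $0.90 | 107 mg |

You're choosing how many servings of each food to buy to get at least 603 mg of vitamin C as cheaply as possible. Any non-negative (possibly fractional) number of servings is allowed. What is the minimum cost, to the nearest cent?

Cost per mg of vitamin C: strawberries $0.0084, bell pepper $0.0090, kale $0.0134.
With no serving limits, use only strawberries: 603 mg / 107 mg = 5.636 servings × $0.90 = $5.07.

$5.07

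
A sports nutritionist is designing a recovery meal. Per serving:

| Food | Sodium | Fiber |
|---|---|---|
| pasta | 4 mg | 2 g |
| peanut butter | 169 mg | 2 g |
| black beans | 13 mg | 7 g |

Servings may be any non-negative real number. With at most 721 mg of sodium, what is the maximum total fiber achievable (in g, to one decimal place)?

Fiber per mg sodium: black beans 0.5385, pasta 0.5, peanut butter 0.01183.
With no serving limits, spend the whole sodium allowance on black beans: 721 mg / 13 mg × 7 g = 388.2 g.

388.2 g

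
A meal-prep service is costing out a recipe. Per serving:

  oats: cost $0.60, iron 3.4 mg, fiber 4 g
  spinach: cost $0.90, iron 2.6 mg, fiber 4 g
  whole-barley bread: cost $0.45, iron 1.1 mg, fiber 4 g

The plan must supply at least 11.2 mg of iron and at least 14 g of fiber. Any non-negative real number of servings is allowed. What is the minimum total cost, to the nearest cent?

oats only: max(11.2/3.4, 14/4) = 3.5 servings → $2.10.
spinach only: max(11.2/2.6, 14/4) = 4.308 servings → $3.88.
whole-barley bread only: max(11.2/1.1, 14/4) = 10.18 servings → $4.58.
oats + spinach with both tight: 2.625 servings and 0.875 servings → $2.36.
oats + whole-barley bread with both tight: 3.196 servings and 0.3043 servings → $2.05.
spinach + whole-barley bread: intersection lies outside the first quadrant.
So the least-cost plan costs $2.05.

$2.05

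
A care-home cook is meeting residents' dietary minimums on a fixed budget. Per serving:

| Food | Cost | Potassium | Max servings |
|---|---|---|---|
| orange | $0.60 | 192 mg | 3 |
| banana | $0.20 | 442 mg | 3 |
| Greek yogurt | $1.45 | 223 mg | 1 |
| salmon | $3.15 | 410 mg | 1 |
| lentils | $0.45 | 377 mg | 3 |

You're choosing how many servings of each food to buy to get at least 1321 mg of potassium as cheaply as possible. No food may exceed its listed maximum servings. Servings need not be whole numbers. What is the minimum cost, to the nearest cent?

Cost per mg of potassium: banana $0.0005, lentils $0.0012, orange $0.0031, Greek yogurt $0.0065, salmon $0.0077.
Take 2.989 servings of banana: +1321.0 mg potassium for $0.60 (total $0.60, still need 0.0 mg).
Filling from the cheapest source first is optimal under one linear minimum: $0.60.

$0.60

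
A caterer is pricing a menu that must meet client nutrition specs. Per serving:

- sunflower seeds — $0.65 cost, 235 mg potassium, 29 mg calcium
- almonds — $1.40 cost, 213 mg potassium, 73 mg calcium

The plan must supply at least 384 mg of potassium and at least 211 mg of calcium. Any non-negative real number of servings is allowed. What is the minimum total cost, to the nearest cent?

An LP optimum is at a vertex; with two nutrient constraints at most two foods are used. Check each candidate.
sunflower seeds only: max(384/235, 211/29) = 7.276 servings → $4.73.
almonds only: max(384/213, 211/73) = 2.89 servings → $4.05.
sunflower seeds + almonds: the both-tight solution has a negative serving — not a feasible corner.
Cheapest feasible corner: $4.05.

$4.05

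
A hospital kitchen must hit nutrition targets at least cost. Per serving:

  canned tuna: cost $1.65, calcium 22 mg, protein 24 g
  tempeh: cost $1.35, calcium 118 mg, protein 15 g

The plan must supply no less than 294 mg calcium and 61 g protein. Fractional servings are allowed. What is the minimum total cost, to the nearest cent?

$4.92

canned tuna only: max(294/22, 61/24) = 13.36 servings → $22.05.
tempeh only: max(294/118, 61/15) = 4.067 servings → $5.49.
canned tuna + tempeh with both tight: 1.114 servings and 2.284 servings → $4.92.
So the least-cost plan costs $4.92.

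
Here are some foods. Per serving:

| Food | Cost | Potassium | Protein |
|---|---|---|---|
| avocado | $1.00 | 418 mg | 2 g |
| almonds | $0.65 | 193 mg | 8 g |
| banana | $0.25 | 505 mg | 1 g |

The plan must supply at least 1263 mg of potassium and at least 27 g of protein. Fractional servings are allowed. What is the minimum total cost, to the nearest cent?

A basic optimal solution has at most two foods positive. Try each food alone and each pair with both targets met exactly.
avocado only: max(1263/418, 27/2) = 13.5 servings → $13.50.
almonds only: max(1263/193, 27/8) = 6.544 servings → $4.25.
banana only: max(1263/505, 27/1) = 27 servings → $6.75.
avocado + almonds with both tight: 1.654 servings and 2.961 servings → $3.58.
avocado + banana with both targets exact would need a negative amount; discard.
almonds + banana with both tight: 3.216 servings and 1.272 servings → $2.41.
Cheapest feasible corner: $2.41.

$2.41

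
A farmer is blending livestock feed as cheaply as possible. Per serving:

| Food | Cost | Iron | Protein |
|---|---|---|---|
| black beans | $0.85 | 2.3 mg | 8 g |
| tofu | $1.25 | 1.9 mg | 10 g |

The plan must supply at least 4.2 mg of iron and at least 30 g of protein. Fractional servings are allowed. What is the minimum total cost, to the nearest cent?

$3.19

An LP optimum is at a vertex; with two nutrient constraints at most two foods are used. Check each candidate.
black beans only: max(4.2/2.3, 30/8) = 3.75 servings → $3.19.
tofu only: max(4.2/1.9, 30/10) = 3 servings → $3.75.
black beans + tofu with both targets exact would need a negative amount; discard.
So the least-cost plan costs $3.19.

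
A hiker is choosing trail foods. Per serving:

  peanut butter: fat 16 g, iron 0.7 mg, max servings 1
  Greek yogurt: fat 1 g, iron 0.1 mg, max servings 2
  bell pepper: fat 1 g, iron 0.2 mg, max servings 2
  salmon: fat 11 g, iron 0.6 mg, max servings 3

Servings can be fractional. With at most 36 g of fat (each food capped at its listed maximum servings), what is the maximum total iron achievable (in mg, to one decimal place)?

Iron per g fat: bell pepper 0.2, Greek yogurt 0.1, salmon 0.05455, peanut butter 0.04375.
Take 2 servings of bell pepper: uses 2 g fat, +0.4 mg iron (running total 0.4 mg).
Take 2 servings of Greek yogurt: uses 2 g fat, +0.2 mg iron (running total 0.6 mg).
Take 2.909 servings of salmon: uses 32 g fat, +1.7 mg iron (running total 2.3 mg).
Filling greedily by iron-per-g fat is optimal for one linear limit, giving 2.3 mg.

2.3 mg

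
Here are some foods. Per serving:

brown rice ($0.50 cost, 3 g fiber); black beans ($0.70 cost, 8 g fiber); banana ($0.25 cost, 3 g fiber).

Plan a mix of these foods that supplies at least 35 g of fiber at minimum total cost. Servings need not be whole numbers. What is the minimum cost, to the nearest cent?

$2.92

Cost per g of fiber: banana $0.0833, black beans $0.0875, brown rice $0.1667.
With no serving limits, use only banana: 35 g / 3 g = 11.67 servings × $0.25 = $2.92.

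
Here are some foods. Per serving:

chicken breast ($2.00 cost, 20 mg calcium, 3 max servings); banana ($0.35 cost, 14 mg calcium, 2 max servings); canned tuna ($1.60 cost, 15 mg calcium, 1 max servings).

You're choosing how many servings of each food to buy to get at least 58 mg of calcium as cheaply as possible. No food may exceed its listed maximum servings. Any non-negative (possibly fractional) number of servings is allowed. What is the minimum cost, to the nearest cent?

$3.70

Cost per mg of calcium: banana $0.0250, chicken breast $0.1000, canned tuna $0.1067.
Take 2 servings of banana: +28.0 mg calcium for $0.70 (total $0.70, still need 30.0 mg).
Take 1.5 servings of chicken breast: +30.0 mg calcium for $3.00 (total $3.70, still need 0.0 mg).
Filling from the cheapest source first is optimal under one linear minimum: $3.70.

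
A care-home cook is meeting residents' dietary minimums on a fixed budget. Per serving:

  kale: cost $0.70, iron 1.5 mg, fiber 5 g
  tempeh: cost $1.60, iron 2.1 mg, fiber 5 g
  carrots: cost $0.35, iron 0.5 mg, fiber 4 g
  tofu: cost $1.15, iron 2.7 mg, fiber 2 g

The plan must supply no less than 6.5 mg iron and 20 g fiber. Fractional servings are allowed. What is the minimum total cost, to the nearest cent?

At the optimum either one food covers both requirements or two foods hit both targets exactly; no other combination can be cheaper.
kale only: max(6.5/1.5, 20/5) = 4.333 servings → $3.03.
tempeh only: max(6.5/2.1, 20/5) = 4 servings → $6.40.
carrots only: max(6.5/0.5, 20/4) = 13 servings → $4.55.
tofu only: max(6.5/2.7, 20/2) = 10 servings → $11.50.
kale + tempeh with both tight: 3.167 servings and 0.8333 servings → $3.55.
kale + carrots with both targets exact would need a negative amount; discard.
kale + tofu with both tight: 3.905 servings and 0.2381 servings → $3.01.
tempeh + carrots with both tight: 2.712 servings and 1.61 servings → $4.90.
tempeh + tofu with both targets exact would need a negative amount; discard.
carrots + tofu with both tight: 4.184 servings and 1.633 servings → $3.34.
The minimum over all feasible corners is $3.01.

$3.01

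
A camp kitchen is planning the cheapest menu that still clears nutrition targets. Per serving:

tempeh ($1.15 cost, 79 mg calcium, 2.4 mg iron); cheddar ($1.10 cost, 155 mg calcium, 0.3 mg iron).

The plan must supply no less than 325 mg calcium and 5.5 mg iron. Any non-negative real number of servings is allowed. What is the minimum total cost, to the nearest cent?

$3.58

An LP optimum is at a vertex; with two nutrient constraints at most two foods are used. Check each candidate.
tempeh only: max(325/79, 5.5/2.4) = 4.114 servings → $4.73.
cheddar only: max(325/155, 5.5/0.3) = 18.33 servings → $20.17.
tempeh + cheddar with both tight: 2.168 servings and 0.992 servings → $3.58.
The minimum over all feasible corners is $3.58.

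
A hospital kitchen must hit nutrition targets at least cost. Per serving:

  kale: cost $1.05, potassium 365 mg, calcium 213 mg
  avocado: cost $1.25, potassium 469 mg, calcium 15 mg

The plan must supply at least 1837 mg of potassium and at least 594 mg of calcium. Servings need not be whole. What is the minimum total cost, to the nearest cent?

$5.10

kale only: max(1837/365, 594/213) = 5.033 servings → $5.28.
avocado only: max(1837/469, 594/15) = 39.6 servings → $49.50.
kale + avocado with both tight: 2.659 servings and 1.848 servings → $5.10.
The minimum over all feasible corners is $5.10.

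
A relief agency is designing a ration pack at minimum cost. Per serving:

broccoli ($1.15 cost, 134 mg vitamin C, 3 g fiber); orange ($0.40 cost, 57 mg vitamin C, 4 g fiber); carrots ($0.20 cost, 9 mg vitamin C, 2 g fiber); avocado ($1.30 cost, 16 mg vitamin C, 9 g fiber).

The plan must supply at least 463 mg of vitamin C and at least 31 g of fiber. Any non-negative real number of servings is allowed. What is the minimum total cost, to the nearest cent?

$3.25

Two binding constraints pin down two serving amounts, so the optimal mix uses at most two foods. The candidates are each food alone (scaled to the tighter of vitamin C/fiber) and each pair with both constraints tight.
broccoli only: max(463/134, 31/3) = 10.33 servings → $11.88.
orange only: max(463/57, 31/4) = 8.123 servings → $3.25.
carrots only: max(463/9, 31/2) = 51.44 servings → $10.29.
avocado only: max(463/16, 31/9) = 28.94 servings → $37.62.
broccoli + orange with both tight: 0.2329 servings and 7.575 servings → $3.30.
broccoli + carrots with both tight: 2.685 servings and 11.47 servings → $5.38.
broccoli + avocado with both tight: 3.17 servings and 2.388 servings → $6.75.
orange + carrots with both targets exact would need a negative amount; discard.
orange + avocado: intersection lies outside the first quadrant.
carrots + avocado: the both-tight solution has a negative serving — not a feasible corner.
The minimum over all feasible corners is $3.25.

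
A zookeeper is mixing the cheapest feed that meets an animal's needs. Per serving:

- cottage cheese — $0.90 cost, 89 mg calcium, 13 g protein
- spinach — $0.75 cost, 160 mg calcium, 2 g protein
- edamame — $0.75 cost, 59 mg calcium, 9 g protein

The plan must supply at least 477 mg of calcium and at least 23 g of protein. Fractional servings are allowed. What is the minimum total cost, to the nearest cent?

$2.93

This is a tiny linear program; its minimum lies at a vertex of the feasible set. List the vertices and price them.
cottage cheese only: max(477/89, 23/13) = 5.36 servings → $4.82.
spinach only: max(477/160, 23/2) = 11.5 servings → $8.62.
edamame only: max(477/59, 23/9) = 8.085 servings → $6.06.
cottage cheese + spinach with both tight: 1.433 servings and 2.184 servings → $2.93.
cottage cheese + edamame: the both-tight solution has a negative serving — not a feasible corner.
spinach + edamame with both tight: 2.221 servings and 2.062 servings → $3.21.
Cheapest feasible corner: $2.93.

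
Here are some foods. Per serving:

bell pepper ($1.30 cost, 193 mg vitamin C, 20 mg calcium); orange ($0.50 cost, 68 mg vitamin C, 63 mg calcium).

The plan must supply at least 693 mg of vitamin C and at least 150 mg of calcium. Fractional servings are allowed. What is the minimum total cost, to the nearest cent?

The cheapest plan sits at a corner of the feasible region — with two constraints it uses at most two foods.
bell pepper only: max(693/193, 150/20) = 7.5 servings → $9.75.
orange only: max(693/68, 150/63) = 10.19 servings → $5.10.
bell pepper + orange with both tight: 3.098 servings and 1.397 servings → $4.73.
Cheapest feasible corner: $4.73.

$4.73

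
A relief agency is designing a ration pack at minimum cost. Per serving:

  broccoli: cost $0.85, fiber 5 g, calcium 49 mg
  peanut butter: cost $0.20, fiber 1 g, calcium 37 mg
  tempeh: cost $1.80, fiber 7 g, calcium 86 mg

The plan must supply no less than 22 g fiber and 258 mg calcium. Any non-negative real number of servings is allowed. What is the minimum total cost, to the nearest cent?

With two linear requirements the optimum uses one or two foods; enumerate the corners.
broccoli only: max(22/5, 258/49) = 5.265 servings → $4.48.
peanut butter only: max(22/1, 258/37) = 22 servings → $4.40.
tempeh only: max(22/7, 258/86) = 3.143 servings → $5.66.
broccoli + peanut butter with both tight: 4.088 servings and 1.559 servings → $3.79.
broccoli + tempeh with both tight: 0.9885 servings and 2.437 servings → $5.23.
peanut butter + tempeh: intersection lies outside the first quadrant.
So the least-cost plan costs $3.79.

$3.79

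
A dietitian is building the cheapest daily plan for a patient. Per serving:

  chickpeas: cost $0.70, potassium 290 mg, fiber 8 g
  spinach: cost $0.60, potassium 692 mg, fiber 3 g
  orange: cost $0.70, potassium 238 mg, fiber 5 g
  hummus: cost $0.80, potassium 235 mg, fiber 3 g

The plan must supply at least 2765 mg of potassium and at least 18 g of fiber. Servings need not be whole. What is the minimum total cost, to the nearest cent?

At the optimum either one food covers both requirements or two foods hit both targets exactly; no other combination can be cheaper.
chickpeas only: max(2765/290, 18/8) = 9.534 servings → $6.67.
spinach only: max(2765/692, 18/3) = 6 servings → $3.60.
orange only: max(2765/238, 18/5) = 11.62 servings → $8.13.
hummus only: max(2765/235, 18/3) = 11.77 servings → $9.41.
chickpeas + spinach with both tight: 0.8918 servings and 3.622 servings → $2.80.
chickpeas + orange: the both-tight solution has a negative serving — not a feasible corner.
chickpeas + hummus: the both-tight solution has a negative serving — not a feasible corner.
spinach + orange with both tight: 3.475 servings and 1.515 servings → $3.15.
spinach + hummus with both tight: 2.965 servings and 3.035 servings → $4.21.
orange + hummus with both targets exact would need a negative amount; discard.
Cheapest feasible corner: $2.80.

$2.80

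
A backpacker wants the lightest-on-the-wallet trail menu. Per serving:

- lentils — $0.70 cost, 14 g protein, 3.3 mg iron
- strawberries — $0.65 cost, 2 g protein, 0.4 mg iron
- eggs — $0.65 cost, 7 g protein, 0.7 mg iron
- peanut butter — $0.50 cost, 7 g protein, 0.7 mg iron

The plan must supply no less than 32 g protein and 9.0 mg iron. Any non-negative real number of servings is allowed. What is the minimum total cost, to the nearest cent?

$1.91

A basic optimal solution has at most two foods positive. Try each food alone and each pair with both targets met exactly.
lentils only: max(32/14, 9.0/3.3) = 2.727 servings → $1.91.
strawberries only: max(32/2, 9.0/0.4) = 22.5 servings → $14.62.
eggs only: max(32/7, 9.0/0.7) = 12.86 servings → $8.36.
peanut butter only: max(32/7, 9.0/0.7) = 12.86 servings → $6.43.
lentils + strawberries with both targets exact would need a negative amount; discard.
lentils + eggs: intersection lies outside the first quadrant.
lentils + peanut butter: intersection lies outside the first quadrant.
strawberries + eggs: intersection lies outside the first quadrant.
strawberries + peanut butter: intersection lies outside the first quadrant.
eggs + peanut butter (both tight): parallel constraints — no distinct corner.
The minimum over all feasible corners is $1.91.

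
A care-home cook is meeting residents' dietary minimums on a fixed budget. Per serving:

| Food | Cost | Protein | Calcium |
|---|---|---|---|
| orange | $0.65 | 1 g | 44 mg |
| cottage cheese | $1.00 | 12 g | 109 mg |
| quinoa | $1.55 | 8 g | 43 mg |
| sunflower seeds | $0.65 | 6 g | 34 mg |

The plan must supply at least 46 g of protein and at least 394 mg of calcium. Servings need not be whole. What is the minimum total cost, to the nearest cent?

$3.83

This is a tiny linear program; its minimum lies at a vertex of the feasible set. List the vertices and price them.
orange only: max(46/1, 394/44) = 46 servings → $29.90.
cottage cheese only: max(46/12, 394/109) = 3.833 servings → $3.83.
quinoa only: max(46/8, 394/43) = 9.163 servings → $14.20.
sunflower seeds only: max(46/6, 394/34) = 11.59 servings → $7.53.
orange + cottage cheese with both targets exact would need a negative amount; discard.
orange + quinoa with both tight: 3.799 servings and 5.275 servings → $10.65.
orange + sunflower seeds with both tight: 3.478 servings and 7.087 servings → $6.87.
cottage cheese + quinoa with both tight: 3.298 servings and 0.8034 servings → $4.54.
cottage cheese + sunflower seeds with both tight: 3.252 servings and 1.163 servings → $4.01.
quinoa + sunflower seeds: the both-tight solution has a negative serving — not a feasible corner.
So the least-cost plan costs $3.83.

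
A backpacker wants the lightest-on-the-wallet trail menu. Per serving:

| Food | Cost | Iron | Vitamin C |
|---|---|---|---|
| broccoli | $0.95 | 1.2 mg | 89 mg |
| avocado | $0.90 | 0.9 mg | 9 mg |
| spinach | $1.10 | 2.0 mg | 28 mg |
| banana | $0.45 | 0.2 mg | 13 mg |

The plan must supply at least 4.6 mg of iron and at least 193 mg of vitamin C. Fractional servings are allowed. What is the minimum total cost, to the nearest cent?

$3.05

Minimising a linear cost over {iron ≥ 4.6, vitamin C ≥ 193, servings ≥ 0} — the optimum is at a vertex, using one or two foods.
broccoli only: max(4.6/1.2, 193/89) = 3.833 servings → $3.64.
avocado only: max(4.6/0.9, 193/9) = 21.44 servings → $19.30.
spinach only: max(4.6/2.0, 193/28) = 6.893 servings → $7.58.
banana only: max(4.6/0.2, 193/13) = 23 servings → $10.35.
broccoli + avocado with both tight: 1.909 servings and 2.566 servings → $4.12.
broccoli + spinach with both tight: 1.781 servings and 1.231 servings → $3.05.
broccoli + banana: intersection lies outside the first quadrant.
avocado + spinach: the both-tight solution has a negative serving — not a feasible corner.
avocado + banana with both tight: 2.141 servings and 13.36 servings → $7.94.
spinach + banana with both tight: 1.039 servings and 12.61 servings → $6.82.
Cheapest feasible corner: $3.05.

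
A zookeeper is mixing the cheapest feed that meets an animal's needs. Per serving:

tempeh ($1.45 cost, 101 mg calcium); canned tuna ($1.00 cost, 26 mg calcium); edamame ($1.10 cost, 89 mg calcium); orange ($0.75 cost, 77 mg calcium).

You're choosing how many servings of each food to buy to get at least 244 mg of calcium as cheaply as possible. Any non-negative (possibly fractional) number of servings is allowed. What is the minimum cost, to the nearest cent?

Cost per mg of calcium: orange $0.0097, edamame $0.0124, tempeh $0.0144, canned tuna $0.0385.
With no serving limits, use only orange: 244 mg / 77 mg = 3.169 servings × $0.75 = $2.38.

$2.38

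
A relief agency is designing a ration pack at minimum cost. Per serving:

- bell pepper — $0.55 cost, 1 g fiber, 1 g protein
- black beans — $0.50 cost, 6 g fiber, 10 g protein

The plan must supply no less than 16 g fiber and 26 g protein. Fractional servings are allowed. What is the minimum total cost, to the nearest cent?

At the optimum either one food covers both requirements or two foods hit both targets exactly; no other combination can be cheaper.
bell pepper only: max(16/1, 26/1) = 26 servings → $14.30.
black beans only: max(16/6, 26/10) = 2.667 servings → $1.33.
bell pepper + black beans with both tight: 1 serving and 2.5 servings → $1.80.
So the least-cost plan costs $1.33.

$1.33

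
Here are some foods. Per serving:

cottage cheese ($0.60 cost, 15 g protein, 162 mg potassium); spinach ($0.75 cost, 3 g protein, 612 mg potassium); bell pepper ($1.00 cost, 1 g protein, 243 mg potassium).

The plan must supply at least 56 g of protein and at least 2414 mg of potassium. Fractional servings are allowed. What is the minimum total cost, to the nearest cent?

$4.21

cottage cheese only: max(56/15, 2414/162) = 14.9 servings → $8.94.
spinach only: max(56/3, 2414/612) = 18.67 servings → $14.00.
bell pepper only: max(56/1, 2414/243) = 56 servings → $56.00.
cottage cheese + spinach with both tight: 3.109 servings and 3.121 servings → $4.21.
cottage cheese + bell pepper with both tight: 3.214 servings and 7.792 servings → $9.72.
spinach + bell pepper with both targets exact would need a negative amount; discard.
So the least-cost plan costs $4.21.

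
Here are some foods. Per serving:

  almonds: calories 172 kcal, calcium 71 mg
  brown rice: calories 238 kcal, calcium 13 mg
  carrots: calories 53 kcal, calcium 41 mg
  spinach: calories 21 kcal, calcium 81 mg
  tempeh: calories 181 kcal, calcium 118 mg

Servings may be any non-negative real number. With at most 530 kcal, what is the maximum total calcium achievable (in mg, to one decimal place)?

2044.3 mg

Calcium per kcal: spinach 3.857, carrots 0.7736, tempeh 0.6519, almonds 0.4128, brown rice 0.05462.
With no serving limits, spend the whole calories allowance on spinach: 530 kcal / 21 kcal × 81 mg = 2044.3 mg.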